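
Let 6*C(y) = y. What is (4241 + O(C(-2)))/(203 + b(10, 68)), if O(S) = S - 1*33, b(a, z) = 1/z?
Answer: 858364/41415 ≈ 20.726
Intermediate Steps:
C(y) = y/6
O(S) = -33 + S (O(S) = S - 33 = -33 + S)
(4241 + O(C(-2)))/(203 + b(10, 68)) = (4241 + (-33 + (1/6)*(-2)))/(203 + 1/68) = (4241 + (-33 - 1/3))/(203 + 1/68) = (4241 - 100/3)/(13805/68) = (12623/3)*(68/13805) = 858364/41415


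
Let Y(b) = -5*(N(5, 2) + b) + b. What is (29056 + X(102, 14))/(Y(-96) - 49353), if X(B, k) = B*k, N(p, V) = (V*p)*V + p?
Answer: -15242/24547 ≈ -0.62093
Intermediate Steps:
N(p, V) = p + p*V² (N(p, V) = p*V² + p = p + p*V²)
Y(b) = -125 - 4*b (Y(b) = -5*(5*(1 + 2²) + b) + b = -5*(5*(1 + 4) + b) + b = -5*(5*5 + b) + b = -5*(25 + b) + b = (-125 - 5*b) + b = -125 - 4*b)
(29056 + X(102, 14))/(Y(-96) - 49353) = (29056 + 102*14)/((-125 - 4*(-96)) - 49353) = (29056 + 1428)/((-125 + 384) - 49353) = 30484/(259 - 49353) = 30484/(-49094) = 30484*(-1/49094) = -15242/24547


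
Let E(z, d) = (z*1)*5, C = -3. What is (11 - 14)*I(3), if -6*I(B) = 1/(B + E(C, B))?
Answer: -1/24 ≈ -0.041667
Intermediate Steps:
E(z, d) = 5*z (E(z, d) = z*5 = 5*z)
I(B) = -1/(6*(-15 + B)) (I(B) = -1/(6*(B + 5*(-3))) = -1/(6*(B - 15)) = -1/(6*(-15 + B)))
(11 - 14)*I(3) = (11 - 14)*(-1/(-90 + 6*3)) = -(-3)/(-90 + 18) = -(-3)/(-72) = -(-3)*(-1)/72 = -3*1/72 = -1/24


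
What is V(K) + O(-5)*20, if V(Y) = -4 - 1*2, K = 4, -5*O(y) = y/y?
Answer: -10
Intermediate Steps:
O(y) = -⅕ (O(y) = -y/(5*y) = -⅕*1 = -⅕)
V(Y) = -6 (V(Y) = -4 - 2 = -6)
V(K) + O(-5)*20 = -6 - ⅕*20 = -6 - 4 = -10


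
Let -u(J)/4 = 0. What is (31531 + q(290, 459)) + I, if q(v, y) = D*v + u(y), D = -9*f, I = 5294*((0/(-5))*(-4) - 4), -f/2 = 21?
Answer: 119975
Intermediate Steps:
u(J) = 0 (u(J) = -4*0 = 0)
f = -42 (f = -2*21 = -42)
I = -21176 (I = 5294*((0*(-⅕))*(-4) - 4) = 5294*(0*(-4) - 4) = 5294*(0 - 4) = 5294*(-4) = -21176)
D = 378 (D = -9*(-42) = 378)
q(v, y) = 378*v (q(v, y) = 378*v + 0 = 378*v)
(31531 + q(290, 459)) + I = (31531 + 378*290) - 21176 = (31531 + 109620) - 21176 = 141151 - 21176 = 119975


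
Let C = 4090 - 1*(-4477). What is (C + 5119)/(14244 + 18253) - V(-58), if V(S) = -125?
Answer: 4075811/32497 ≈ 125.42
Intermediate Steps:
C = 8567 (C = 4090 + 4477 = 8567)
(C + 5119)/(14244 + 18253) - V(-58) = (8567 + 5119)/(14244 + 18253) - 1*(-125) = 13686/32497 + 125 = 4075811/32497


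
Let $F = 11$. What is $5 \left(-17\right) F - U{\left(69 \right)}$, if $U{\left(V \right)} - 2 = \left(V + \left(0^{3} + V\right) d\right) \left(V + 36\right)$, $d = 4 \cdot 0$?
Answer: $-8182$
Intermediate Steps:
$d = 0$
$U{\left(V \right)} = 2 + V \left(36 + V\right)$ ($U{\left(V \right)} = 2 + \left(V + \left(0^{3} + V\right) 0\right) \left(V + 36\right) = 2 + \left(V + \left(0 + V\right) 0\right) \left(36 + V\right) = 2 + \left(V + V 0\right) \left(36 + V\right) = 2 + \left(V + 0\right) \left(36 + V\right) = 2 + V \left(36 + V\right)$)
$5 \left(-17\right) F - U{\left(69 \right)} = 5 \left(-17\right) 11 - \left(2 + 69^{2} + 36 \cdot 69\right) = \left(-85\right) 11 - \left(2 + 4761 + 2484\right) = -935 - 7247 = -8182$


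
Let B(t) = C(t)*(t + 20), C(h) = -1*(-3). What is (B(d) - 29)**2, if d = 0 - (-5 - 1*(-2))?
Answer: 1600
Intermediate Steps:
d = 3 (d = 0 - (-5 + 2) = 0 - 1*(-3) = 0 + 3 = 3)
C(h) = 3
B(t) = 60 + 3*t (B(t) = 3*(t + 20) = 3*(20 + t) = 60 + 3*t)
(B(d) - 29)**2 = ((60 + 3*3) - 29)**2 = ((60 + 9) - 29)**2 = (69 - 29)**2 = 40**2 = 1600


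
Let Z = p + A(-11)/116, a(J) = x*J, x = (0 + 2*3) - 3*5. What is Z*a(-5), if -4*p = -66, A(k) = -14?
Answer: 21375/29 ≈ 737.07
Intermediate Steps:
x = -9 (x = (0 + 6) - 15 = 6 - 15 = -9)
p = 33/2 (p = -¼*(-66) = 33/2 ≈ 16.500)
a(J) = -9*J
Z = 475/29 (Z = 33/2 - 14/116 = 33/2 - 14*1/116 = 33/2 - 7/58 = 475/29 ≈ 16.379)
Z*a(-5) = 475*(-9*(-5))/29 = (475/29)*45 = 21375/29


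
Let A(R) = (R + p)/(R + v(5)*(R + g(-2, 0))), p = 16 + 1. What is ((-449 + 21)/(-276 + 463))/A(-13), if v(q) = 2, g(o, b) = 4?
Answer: 3317/187 ≈ 17.738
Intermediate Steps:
p = 17
A(R) = (17 + R)/(8 + 3*R) (A(R) = (R + 17)/(R + 2*(R + 4)) = (17 + R)/(R + 2*(4 + R)) = (17 + R)/(R + (8 + 2*R)) = (17 + R)/(8 + 3*R))
((-449 + 21)/(-276 + 463))/A(-13) = ((-449 + 21)/(-276 + 463))/(((17 - 13)/(8 + 3*(-13)))) = (-428/187)/((4/(8 - 39))) = (-428*1/187)/((4/(-31))) = -428/(187*((-1/31*4))) = -428/(187*(-4/31)) = -428/187*(-31/4) = 3317/187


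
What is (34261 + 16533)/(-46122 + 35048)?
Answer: -25397/5537 ≈ -4.5868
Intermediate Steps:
(34261 + 16533)/(-46122 + 35048) = 50794/(-11074) = 50794*(-1/11074) = -25397/5537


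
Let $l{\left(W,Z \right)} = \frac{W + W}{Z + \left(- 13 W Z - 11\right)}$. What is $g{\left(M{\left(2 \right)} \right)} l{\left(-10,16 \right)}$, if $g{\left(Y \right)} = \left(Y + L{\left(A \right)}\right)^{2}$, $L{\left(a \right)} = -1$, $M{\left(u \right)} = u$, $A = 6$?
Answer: $- \frac{4}{417} \approx -0.0095923$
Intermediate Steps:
$l{\left(W,Z \right)} = \frac{2 W}{-11 + Z - 13 W Z}$ ($l{\left(W,Z \right)} = \frac{2 W}{Z - \left(11 + 13 W Z\right)} = \frac{2 W}{-11 + Z - 13 W Z}$)
$g{\left(Y \right)} = \left(-1 + Y\right)^{2}$ ($g{\left(Y \right)} = \left(Y - 1\right)^{2} = \left(-1 + Y\right)^{2}$)
$g{\left(M{\left(2 \right)} \right)} l{\left(-10,16 \right)} = \left(-1 + 2\right)^{2} \left(\left(-2\right) \left(-10\right) \frac{1}{11 - 16 + 13 \left(-10\right) 16}\right) = 1^{2} \left(\left(-2\right) \left(-10\right) \frac{1}{11 - 16 - 2080}\right) = 1 \left(\left(-2\right) \left(-10\right) \frac{1}{-2085}\right) = 1 \left(\left(-2\right) \left(-10\right) \left(- \frac{1}{2085}\right)\right) = 1 \left(- \frac{4}{417}\right) = - \frac{4}{417}$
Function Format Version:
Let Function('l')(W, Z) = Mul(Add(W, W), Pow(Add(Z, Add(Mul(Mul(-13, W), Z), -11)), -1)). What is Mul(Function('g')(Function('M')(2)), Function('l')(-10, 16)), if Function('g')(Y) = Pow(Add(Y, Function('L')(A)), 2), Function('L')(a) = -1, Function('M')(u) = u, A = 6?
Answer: Rational(-4, 417) ≈ -0.0095923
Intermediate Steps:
Function('l')(W, Z) = Mul(2, W, Pow(Add(-11, Z, Mul(-13, W, Z)), -1)) (Function('l')(W, Z) = Mul(Mul(2, W), Pow(Add(Z, Add(Mul(-13, W, Z), -11)), -1)) = Mul(Mul(2, W), Pow(Add(Z, Add(-11, Mul(-13, W, Z))), -1)) = Mul(Mul(2, W), Pow(Add(-11, Z, Mul(-13, W, Z)), -1)) = Mul(2, W, Pow(Add(-11, Z, Mul(-13, W, Z)), -1)))
Function('g')(Y) = Pow(Add(-1, Y), 2) (Function('g')(Y) = Pow(Add(Y, -1), 2) = Pow(Add(-1, Y), 2))
Mul(Function('g')(Function('M')(2)), Function('l')(-10, 16)) = Mul(Pow(Add(-1, 2), 2), Mul(-2, -10, Pow(Add(11, Mul(-1, 16), Mul(13, -10, 16)), -1))) = Mul(Pow(1, 2), Mul(-2, -10, Pow(Add(11, -16, -2080), -1))) = Mul(1, Mul(-2, -10, Pow(-2085, -1))) = Mul(1, Mul(-2, -10, Rational(-1, 2085))) = Mul(1, Rational(-4, 417)) = Rational(-4, 417)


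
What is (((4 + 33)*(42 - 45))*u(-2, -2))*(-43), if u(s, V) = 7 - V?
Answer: 42957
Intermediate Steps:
(((4 + 33)*(42 - 45))*u(-2, -2))*(-43) = (((4 + 33)*(42 - 45))*(7 - 1*(-2)))*(-43) = ((37*(-3))*(7 + 2))*(-43) = -111*9*(-43) = -999*(-43) = 42957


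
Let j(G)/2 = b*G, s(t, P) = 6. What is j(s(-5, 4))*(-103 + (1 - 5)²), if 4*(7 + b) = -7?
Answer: 9135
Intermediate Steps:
b = -35/4 (b = -7 + (¼)*(-7) = -7 - 7/4 = -35/4 ≈ -8.7500)
j(G) = -35*G/2 (j(G) = 2*(-35*G/4) = -35*G/2)
j(s(-5, 4))*(-103 + (1 - 5)²) = (-35/2*6)*(-103 + (1 - 5)²) = -105*(-103 + (-4)²) = -105*(-103 + 16) = -105*(-87) = 9135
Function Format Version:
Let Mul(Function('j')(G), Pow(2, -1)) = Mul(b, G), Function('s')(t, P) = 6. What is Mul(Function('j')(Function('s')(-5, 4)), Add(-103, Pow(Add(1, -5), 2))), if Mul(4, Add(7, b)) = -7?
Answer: 9135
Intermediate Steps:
b = Rational(-35, 4) (b = Add(-7, Mul(Rational(1, 4), -7)) = Add(-7, Rational(-7, 4)) = Rational(-35, 4) ≈ -8.7500)
Function('j')(G) = Mul(Rational(-35, 2), G) (Function('j')(G) = Mul(2, Mul(Rational(-35, 4), G)) = Mul(Rational(-35, 2), G))
Mul(Function('j')(Function('s')(-5, 4)), Add(-103, Pow(Add(1, -5), 2))) = Mul(Mul(Rational(-35, 2), 6), Add(-103, Pow(Add(1, -5), 2))) = Mul(-105, Add(-103, Pow(-4, 2))) = Mul(-105, Add(-103, 16)) = Mul(-105, -87) = 9135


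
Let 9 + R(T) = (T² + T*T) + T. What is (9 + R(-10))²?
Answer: 36100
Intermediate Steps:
R(T) = -9 + T + 2*T² (R(T) = -9 + ((T² + T*T) + T) = -9 + ((T² + T²) + T) = -9 + (2*T² + T) = -9 + (T + 2*T²) = -9 + T + 2*T²)
(9 + R(-10))² = (9 + (-9 - 10 + 2*(-10)²))² = (9 + (-9 - 10 + 2*100))² = (9 + (-9 - 10 + 200))² = (9 + 181)² = 190² = 36100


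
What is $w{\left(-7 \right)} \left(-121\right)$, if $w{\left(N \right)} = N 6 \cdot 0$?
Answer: $0$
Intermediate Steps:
$w{\left(N \right)} = 0$ ($w{\left(N \right)} = 6 N 0 = 0$)
$w{\left(-7 \right)} \left(-121\right) = 0 \left(-121\right) = 0$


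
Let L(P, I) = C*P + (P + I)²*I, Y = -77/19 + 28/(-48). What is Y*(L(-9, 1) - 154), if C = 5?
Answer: 47565/76 ≈ 625.86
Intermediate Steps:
Y = -1057/228 (Y = -77*1/19 + 28*(-1/48) = -77/19 - 7/12 = -1057/228 ≈ -4.6360)
L(P, I) = 5*P + I*(I + P)² (L(P, I) = 5*P + (P + I)²*I = 5*P + (I + P)²*I = 5*P + I*(I + P)²)
Y*(L(-9, 1) - 154) = -1057*((5*(-9) + 1*(1 - 9)²) - 154)/228 = -1057*((-45 + 1*(-8)²) - 154)/228 = -1057*((-45 + 1*64) - 154)/228 = -1057*((-45 + 64) - 154)/228 = -1057*(19 - 154)/228 = -1057/228*(-135) = 47565/76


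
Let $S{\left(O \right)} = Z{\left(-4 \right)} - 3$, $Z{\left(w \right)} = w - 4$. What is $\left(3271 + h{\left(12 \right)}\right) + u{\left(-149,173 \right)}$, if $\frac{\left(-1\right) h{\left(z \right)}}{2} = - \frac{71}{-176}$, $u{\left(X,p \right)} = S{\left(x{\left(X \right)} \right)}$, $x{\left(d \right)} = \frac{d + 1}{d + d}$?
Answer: $\frac{286809}{88} \approx 3259.2$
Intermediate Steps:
$Z{\left(w \right)} = -4 + w$
$x{\left(d \right)} = \frac{1 + d}{2 d}$
$S{\left(O \right)} = -11$ ($S{\left(O \right)} = \left(-4 - 4\right) - 3 = -8 - 3 = -11$)
$u{\left(X,p \right)} = -11$
$h{\left(z \right)} = - \frac{71}{88}$ ($h{\left(z \right)} = - 2 \left(- \frac{71}{-176}\right) = - 2 \left(\left(-71\right) \left(- \frac{1}{176}\right)\right) = \left(-2\right) \frac{71}{176} = - \frac{71}{88}$)
$\left(3271 + h{\left(12 \right)}\right) + u{\left(-149,173 \right)} = \left(3271 - \frac{71}{88}\right) - 11 = \frac{287777}{88} - 11 = \frac{286809}{88}$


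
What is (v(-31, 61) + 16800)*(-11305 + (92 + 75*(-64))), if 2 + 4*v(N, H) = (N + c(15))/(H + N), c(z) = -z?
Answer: -16140255311/60 ≈ -2.6900e+8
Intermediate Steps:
v(N, H) = -½ + (-15 + N)/(4*(H + N)) (v(N, H) = -½ + ((N - 1*15)/(H + N))/4 = -½ + ((N - 15)/(H + N))/4 = -½ + ((-15 + N)/(H + N))/4 = -½ + (-15 + N)/(4*(H + N)))
(v(-31, 61) + 16800)*(-11305 + (92 + 75*(-64))) = ((-15 - 1*(-31) - 2*61)/(4*(61 - 31)) + 16800)*(-11305 + (92 + 75*(-64))) = ((¼)*(-15 + 31 - 122)/30 + 16800)*(-11305 + (92 - 4800)) = ((¼)*(1/30)*(-106) + 16800)*(-11305 - 4708) = (-53/60 + 16800)*(-16013) = (1007947/60)*(-16013) = -16140255311/60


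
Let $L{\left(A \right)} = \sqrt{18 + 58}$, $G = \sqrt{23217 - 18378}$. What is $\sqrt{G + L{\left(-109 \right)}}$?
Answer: $\sqrt{\sqrt{4839} + 2 \sqrt{19}} \approx 8.8476$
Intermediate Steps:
$G = \sqrt{4839} \approx 69.563$
$L{\left(A \right)} = 2 \sqrt{19}$ ($L{\left(A \right)} = \sqrt{76} = 2 \sqrt{19}$)
$\sqrt{G + L{\left(-109 \right)}} = \sqrt{\sqrt{4839} + 2 \sqrt{19}}$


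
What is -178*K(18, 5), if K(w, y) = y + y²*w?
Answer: -80990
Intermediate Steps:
K(w, y) = y + w*y²
-178*K(18, 5) = -890*(1 + 18*5) = -890*(1 + 90) = -890*91 = -178*455 = -80990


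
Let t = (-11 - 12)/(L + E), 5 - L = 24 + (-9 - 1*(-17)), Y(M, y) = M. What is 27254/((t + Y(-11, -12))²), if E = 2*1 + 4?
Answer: 6009507/21632 ≈ 277.81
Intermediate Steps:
E = 6 (E = 2 + 4 = 6)
L = -27 (L = 5 - (24 + (-9 - 1*(-17))) = 5 - (24 + (-9 + 17)) = 5 - (24 + 8) = 5 - 1*32 = 5 - 32 = -27)
t = 23/21 (t = (-11 - 12)/(-27 + 6) = -23/(-21) = -23*(-1/21) = 23/21 ≈ 1.0952)
27254/((t + Y(-11, -12))²) = 27254/((23/21 - 11)²) = 27254/((-208/21)²) = 27254/(43264/441) = 27254*(441/43264) = 6009507/21632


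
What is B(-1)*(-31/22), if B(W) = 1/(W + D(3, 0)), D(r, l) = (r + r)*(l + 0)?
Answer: 31/22 ≈ 1.4091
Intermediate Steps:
D(r, l) = 2*l*r (D(r, l) = (2*r)*l = 2*l*r)
B(W) = 1/W (B(W) = 1/(W + 2*0*3) = 1/(W + 0) = 1/W)
B(-1)*(-31/22) = (-31/22)/(-1) = -(-31)/22 = -1*(-31/22) = 31/22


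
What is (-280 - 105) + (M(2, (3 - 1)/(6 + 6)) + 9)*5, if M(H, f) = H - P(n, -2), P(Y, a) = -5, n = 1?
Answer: -305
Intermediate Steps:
M(H, f) = 5 + H (M(H, f) = H - 1*(-5) = H + 5 = 5 + H)
(-280 - 105) + (M(2, (3 - 1)/(6 + 6)) + 9)*5 = (-280 - 105) + ((5 + 2) + 9)*5 = -385 + (7 + 9)*5 = -385 + 16*5 = -385 + 80 = -305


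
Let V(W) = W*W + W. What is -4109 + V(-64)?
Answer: -77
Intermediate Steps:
V(W) = W + W² (V(W) = W² + W = W + W²)
-4109 + V(-64) = -4109 - 64*(1 - 64) = -4109 - 64*(-63) = -4109 + 4032 = -77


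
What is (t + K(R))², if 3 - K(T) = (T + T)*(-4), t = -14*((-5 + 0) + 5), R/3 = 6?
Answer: 21609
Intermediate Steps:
R = 18 (R = 3*6 = 18)
t = 0 (t = -14*(-5 + 5) = -14*0 = 0)
K(T) = 3 + 8*T (K(T) = 3 - (T + T)*(-4) = 3 - 2*T*(-4) = 3 - (-8)*T = 3 + 8*T)
(t + K(R))² = (0 + (3 + 8*18))² = (0 + (3 + 144))² = (0 + 147)² = 147² = 21609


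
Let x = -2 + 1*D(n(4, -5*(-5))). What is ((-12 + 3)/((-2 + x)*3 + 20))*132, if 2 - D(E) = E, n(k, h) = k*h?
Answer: 54/13 ≈ 4.1538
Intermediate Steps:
n(k, h) = h*k
D(E) = 2 - E
x = -100 (x = -2 + 1*(2 - (-5*(-5))*4) = -2 + 1*(2 - 25*4) = -2 + 1*(2 - 1*100) = -2 + 1*(2 - 100) = -2 + 1*(-98) = -2 - 98 = -100)
((-12 + 3)/((-2 + x)*3 + 20))*132 = ((-12 + 3)/((-2 - 100)*3 + 20))*132 = -9/(-102*3 + 20)*132 = -9/(-306 + 20)*132 = -9/(-286)*132 = -9*(-1/286)*132 = (9/286)*132 = 54/13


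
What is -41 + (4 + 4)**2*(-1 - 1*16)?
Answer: -1129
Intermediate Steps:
-41 + (4 + 4)**2*(-1 - 1*16) = -41 + 8**2*(-1 - 16) = -41 + 64*(-17) = -41 - 1088 = -1129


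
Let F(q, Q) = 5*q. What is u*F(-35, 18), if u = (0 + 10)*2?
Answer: -3500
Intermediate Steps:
u = 20 (u = 10*2 = 20)
u*F(-35, 18) = 20*(5*(-35)) = 20*(-175) = -3500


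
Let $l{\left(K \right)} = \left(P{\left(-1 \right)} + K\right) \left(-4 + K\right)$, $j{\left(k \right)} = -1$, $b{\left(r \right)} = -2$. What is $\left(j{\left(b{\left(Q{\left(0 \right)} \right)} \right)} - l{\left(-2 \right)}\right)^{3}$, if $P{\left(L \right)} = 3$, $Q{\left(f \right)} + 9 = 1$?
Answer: $125$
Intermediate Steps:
$Q{\left(f \right)} = -8$ ($Q{\left(f \right)} = -9 + 1 = -8$)
$l{\left(K \right)} = \left(-4 + K\right) \left(3 + K\right)$ ($l{\left(K \right)} = \left(3 + K\right) \left(-4 + K\right) = \left(-4 + K\right) \left(3 + K\right)$)
$\left(j{\left(b{\left(Q{\left(0 \right)} \right)} \right)} - l{\left(-2 \right)}\right)^{3} = \left(-1 - \left(-12 + \left(-2\right)^{2} - -2\right)\right)^{3} = \left(-1 - \left(-12 + 4 + 2\right)\right)^{3} = \left(-1 - -6\right)^{3} = \left(-1 + 6\right)^{3} = 5^{3} = 125$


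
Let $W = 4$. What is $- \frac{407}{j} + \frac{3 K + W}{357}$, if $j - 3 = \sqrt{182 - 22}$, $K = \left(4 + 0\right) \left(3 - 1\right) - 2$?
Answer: $\frac{439219}{53907} - \frac{1628 \sqrt{10}}{151} \approx -25.946$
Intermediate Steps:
$K = 6$ ($K = 4 \cdot 2 - 2 = 8 - 2 = 6$)
$j = 3 + 4 \sqrt{10}$ ($j = 3 + \sqrt{182 - 22} = 3 + \sqrt{160} = 3 + 4 \sqrt{10} \approx 15.649$)
$- \frac{407}{j} + \frac{3 K + W}{357} = - \frac{407}{3 + 4 \sqrt{10}} + \frac{3 \cdot 6 + 4}{357} = - \frac{407}{3 + 4 \sqrt{10}} + \left(18 + 4\right) \frac{1}{357} = - \frac{407}{3 + 4 \sqrt{10}} + 22 \cdot \frac{1}{357} = - \frac{407}{3 + 4 \sqrt{10}} + \frac{22}{357} = \frac{22}{357} - \frac{407}{3 + 4 \sqrt{10}}$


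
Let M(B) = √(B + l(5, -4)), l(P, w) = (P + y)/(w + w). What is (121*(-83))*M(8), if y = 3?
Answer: -10043*√7 ≈ -26571.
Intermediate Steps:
l(P, w) = (3 + P)/(2*w) (l(P, w) = (P + 3)/(w + w) = (3 + P)/((2*w)) = (3 + P)*(1/(2*w)) = (3 + P)/(2*w))
M(B) = √(-1 + B) (M(B) = √(B + (½)*(3 + 5)/(-4)) = √(B + (½)*(-¼)*8) = √(B - 1) = √(-1 + B))
(121*(-83))*M(8) = (121*(-83))*√(-1 + 8) = -10043*√7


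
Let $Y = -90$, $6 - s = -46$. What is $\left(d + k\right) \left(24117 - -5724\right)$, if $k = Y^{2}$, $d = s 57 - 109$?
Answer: $326908155$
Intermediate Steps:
$s = 52$ ($s = 6 - -46 = 6 + 46 = 52$)
$d = 2855$ ($d = 52 \cdot 57 - 109 = 2964 - 109 = 2855$)
$k = 8100$ ($k = \left(-90\right)^{2} = 8100$)
$\left(d + k\right) \left(24117 - -5724\right) = \left(2855 + 8100\right) \left(24117 - -5724\right) = 10955 \left(24117 + \left(-6834 + 12558\right)\right) = 10955 \left(24117 + 5724\right) = 10955 \cdot 29841 = 326908155$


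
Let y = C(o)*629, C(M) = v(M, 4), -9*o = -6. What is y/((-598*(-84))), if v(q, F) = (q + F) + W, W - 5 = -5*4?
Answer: -19499/150696 ≈ -0.12939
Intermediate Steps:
W = -15 (W = 5 - 5*4 = 5 - 20 = -15)
o = 2/3 (o = -1/9*(-6) = 2/3 ≈ 0.66667)
v(q, F) = -15 + F + q (v(q, F) = (q + F) - 15 = (F + q) - 15 = -15 + F + q)
C(M) = -11 + M (C(M) = -15 + 4 + M = -11 + M)
y = -19499/3 (y = (-11 + 2/3)*629 = -31/3*629 = -19499/3 ≈ -6499.7)
y/((-598*(-84))) = -19499/(3*((-598*(-84)))) = -19499/3/50232 = -19499/3*1/50232 = -19499/150696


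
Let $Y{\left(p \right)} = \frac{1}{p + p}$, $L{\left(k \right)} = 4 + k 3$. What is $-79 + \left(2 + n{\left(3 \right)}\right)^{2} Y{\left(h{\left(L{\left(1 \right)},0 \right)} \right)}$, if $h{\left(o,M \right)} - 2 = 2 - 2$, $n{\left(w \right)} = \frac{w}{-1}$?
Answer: $- \frac{315}{4} \approx -78.75$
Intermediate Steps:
$n{\left(w \right)} = - w$ ($n{\left(w \right)} = w \left(-1\right) = - w$)
$L{\left(k \right)} = 4 + 3 k$
$h{\left(o,M \right)} = 2$ ($h{\left(o,M \right)} = 2 + \left(2 - 2\right) = 2 + 0 = 2$)
$Y{\left(p \right)} = \frac{1}{2 p}$
$-79 + \left(2 + n{\left(3 \right)}\right)^{2} Y{\left(h{\left(L{\left(1 \right)},0 \right)} \right)} = -79 + \left(2 - 3\right)^{2} \frac{1}{2 \cdot 2} = -79 + \left(2 - 3\right)^{2} \cdot \frac{1}{2} \cdot \frac{1}{2} = -79 + \left(-1\right)^{2} \cdot \frac{1}{4} = -79 + 1 \cdot \frac{1}{4} = -79 + \frac{1}{4} = - \frac{315}{4}$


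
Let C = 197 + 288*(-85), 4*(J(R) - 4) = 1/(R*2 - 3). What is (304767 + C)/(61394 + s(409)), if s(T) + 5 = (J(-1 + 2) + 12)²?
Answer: 4487744/986193 ≈ 4.5506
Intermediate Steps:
J(R) = 4 + 1/(4*(-3 + 2*R)) (J(R) = 4 + 1/(4*(R*2 - 3)) = 4 + 1/(4*(2*R - 3)) = 4 + 1/(4*(-3 + 2*R)))
s(T) = 3889/16 (s(T) = -5 + ((-47 + 32*(-1 + 2))/(4*(-3 + 2*(-1 + 2))) + 12)² = -5 + ((-47 + 32*1)/(4*(-3 + 2*1)) + 12)² = -5 + ((-47 + 32)/(4*(-3 + 2)) + 12)² = -5 + ((¼)*(-15)/(-1) + 12)² = -5 + ((¼)*(-1)*(-15) + 12)² = -5 + (15/4 + 12)² = -5 + (63/4)² = -5 + 3969/16 = 3889/16)
C = -24283 (C = 197 - 24480 = -24283)
(304767 + C)/(61394 + s(409)) = (304767 - 24283)/(61394 + 3889/16) = 280484/(986193/16) = 280484*(16/986193) = 4487744/986193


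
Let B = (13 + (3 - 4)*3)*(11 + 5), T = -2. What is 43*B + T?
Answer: 6878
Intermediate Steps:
B = 160 (B = (13 - 1*3)*16 = (13 - 3)*16 = 10*16 = 160)
43*B + T = 43*160 - 2 = 6880 - 2 = 6878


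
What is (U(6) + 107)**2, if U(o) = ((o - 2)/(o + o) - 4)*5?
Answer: 70756/9 ≈ 7861.8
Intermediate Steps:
U(o) = -20 + 5*(-2 + o)/(2*o) (U(o) = ((-2 + o)/((2*o)) - 4)*5 = ((-2 + o)*(1/(2*o)) - 4)*5 = ((-2 + o)/(2*o) - 4)*5 = (-4 + (-2 + o)/(2*o))*5 = -20 + 5*(-2 + o)/(2*o))
(U(6) + 107)**2 = ((-35/2 - 5/6) + 107)**2 = (-55/3 + 107)**2 = (266/3)**2 = 70756/9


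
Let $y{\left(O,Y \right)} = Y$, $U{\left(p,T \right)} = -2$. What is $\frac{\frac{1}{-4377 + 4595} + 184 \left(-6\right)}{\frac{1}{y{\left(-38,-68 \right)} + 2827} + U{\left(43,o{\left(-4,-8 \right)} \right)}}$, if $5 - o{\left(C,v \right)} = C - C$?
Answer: $\frac{664011289}{1202706} \approx 552.1$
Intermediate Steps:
$o{\left(C,v \right)} = 5$ ($o{\left(C,v \right)} = 5 - \left(C - C\right) = 5 - 0 = 5 + 0 = 5$)
$\frac{\frac{1}{-4377 + 4595} + 184 \left(-6\right)}{\frac{1}{y{\left(-38,-68 \right)} + 2827} + U{\left(43,o{\left(-4,-8 \right)} \right)}} = \frac{\frac{1}{-4377 + 4595} + 184 \left(-6\right)}{\frac{1}{-68 + 2827} - 2} = \frac{\frac{1}{218} - 1104}{\frac{1}{2759} - 2} = - \frac{240671}{218 \left(- \frac{5517}{2759}\right)} = \left(- \frac{240671}{218}\right) \left(- \frac{2759}{5517}\right) = \frac{664011289}{1202706}$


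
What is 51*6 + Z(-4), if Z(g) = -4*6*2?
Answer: 258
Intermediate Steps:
Z(g) = -48 (Z(g) = -24*2 = -48)
51*6 + Z(-4) = 51*6 - 48 = 306 - 48 = 258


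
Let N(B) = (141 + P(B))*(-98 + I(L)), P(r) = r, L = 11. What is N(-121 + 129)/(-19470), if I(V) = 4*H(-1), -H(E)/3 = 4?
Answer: 10877/9735 ≈ 1.1173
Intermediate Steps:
H(E) = -12 (H(E) = -3*4 = -12)
I(V) = -48 (I(V) = 4*(-12) = -48)
N(B) = -20586 - 146*B (N(B) = (141 + B)*(-98 - 48) = (141 + B)*(-146) = -20586 - 146*B)
N(-121 + 129)/(-19470) = (-20586 - 146*(-121 + 129))/(-19470) = (-20586 - 146*8)*(-1/19470) = (-20586 - 1168)*(-1/19470) = -21754*(-1/19470) = 10877/9735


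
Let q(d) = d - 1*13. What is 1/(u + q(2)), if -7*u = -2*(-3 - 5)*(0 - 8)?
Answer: 7/51 ≈ 0.13725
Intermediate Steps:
q(d) = -13 + d (q(d) = d - 13 = -13 + d)
u = 128/7 (u = -(-2)*(-3 - 5)*(0 - 8)/7 = -(-2)*(-8*(-8))/7 = -(-2)*64/7 = -1/7*(-128) = 128/7 ≈ 18.286)
1/(u + q(2)) = 1/(128/7 + (-13 + 2)) = 1/(128/7 - 11) = 1/(51/7) = 7/51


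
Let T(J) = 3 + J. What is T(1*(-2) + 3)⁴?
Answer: 256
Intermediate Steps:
T(1*(-2) + 3)⁴ = (3 + (1*(-2) + 3))⁴ = (3 + (-2 + 3))⁴ = (3 + 1)⁴ = 4⁴ = 256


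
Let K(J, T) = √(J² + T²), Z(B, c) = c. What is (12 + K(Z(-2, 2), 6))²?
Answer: 184 + 48*√10 ≈ 335.79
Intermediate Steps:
(12 + K(Z(-2, 2), 6))² = (12 + √(2² + 6²))² = (12 + √(4 + 36))² = (12 + √40)² = (12 + 2*√10)²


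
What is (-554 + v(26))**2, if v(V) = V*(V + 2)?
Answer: 30276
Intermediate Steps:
v(V) = V*(2 + V)
(-554 + v(26))**2 = (-554 + 26*(2 + 26))**2 = (-554 + 26*28)**2 = (-554 + 728)**2 = 174**2 = 30276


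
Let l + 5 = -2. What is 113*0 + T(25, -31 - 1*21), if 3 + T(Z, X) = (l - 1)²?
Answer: 61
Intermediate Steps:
l = -7 (l = -5 - 2 = -7)
T(Z, X) = 61 (T(Z, X) = -3 + (-7 - 1)² = -3 + (-8)² = -3 + 64 = 61)
113*0 + T(25, -31 - 1*21) = 113*0 + 61 = 0 + 61 = 61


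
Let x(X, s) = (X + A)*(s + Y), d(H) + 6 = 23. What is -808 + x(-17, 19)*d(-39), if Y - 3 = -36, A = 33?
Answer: -4616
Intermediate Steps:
Y = -33 (Y = 3 - 36 = -33)
d(H) = 17 (d(H) = -6 + 23 = 17)
x(X, s) = (-33 + s)*(33 + X) (x(X, s) = (X + 33)*(s - 33) = (33 + X)*(-33 + s) = (-33 + s)*(33 + X))
-808 + x(-17, 19)*d(-39) = -808 + (-1089 - 33*(-17) + 33*19 - 17*19)*17 = -808 + (-1089 + 561 + 627 - 323)*17 = -808 - 224*17 = -808 - 3808 = -4616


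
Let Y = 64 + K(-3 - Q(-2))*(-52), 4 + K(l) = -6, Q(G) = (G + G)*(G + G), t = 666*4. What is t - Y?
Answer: 2080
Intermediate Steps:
t = 2664
Q(G) = 4*G² (Q(G) = (2*G)*(2*G) = 4*G²)
K(l) = -10 (K(l) = -4 - 6 = -10)
Y = 584 (Y = 64 - 10*(-52) = 64 + 520 = 584)
t - Y = 2664 - 1*584 = 2664 - 584 = 2080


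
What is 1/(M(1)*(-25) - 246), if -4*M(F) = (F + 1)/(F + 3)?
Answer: -8/1943 ≈ -0.0041173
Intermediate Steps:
M(F) = -(1 + F)/(4*(3 + F)) (M(F) = -(F + 1)/(4*(F + 3)) = -(1 + F)/(4*(3 + F)))
1/(M(1)*(-25) - 246) = 1/(((-1 - 1*1)/(4*(3 + 1)))*(-25) - 246) = 1/(((1/4)*(-1 - 1)/4)*(-25) - 246) = 1/(((1/4)*(1/4)*(-2))*(-25) - 246) = 1/(-1/8*(-25) - 246) = 1/(25/8 - 246) = 1/(-1943/8) = -8/1943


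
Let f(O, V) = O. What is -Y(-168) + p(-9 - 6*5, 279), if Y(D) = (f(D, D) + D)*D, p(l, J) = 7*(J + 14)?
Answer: -54397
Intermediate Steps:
p(l, J) = 98 + 7*J (p(l, J) = 7*(14 + J) = 98 + 7*J)
Y(D) = 2*D**2 (Y(D) = (D + D)*D = (2*D)*D = 2*D**2)
-Y(-168) + p(-9 - 6*5, 279) = -2*(-168)**2 + (98 + 7*279) = -2*28224 + (98 + 1953) = -1*56448 + 2051 = -56448 + 2051 = -54397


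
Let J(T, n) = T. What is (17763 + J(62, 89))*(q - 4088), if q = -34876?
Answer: -694533300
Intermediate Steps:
(17763 + J(62, 89))*(q - 4088) = (17763 + 62)*(-34876 - 4088) = 17825*(-38964) = -694533300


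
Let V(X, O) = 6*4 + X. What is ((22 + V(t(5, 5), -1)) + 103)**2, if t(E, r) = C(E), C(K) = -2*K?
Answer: 19321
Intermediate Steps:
t(E, r) = -2*E
V(X, O) = 24 + X
((22 + V(t(5, 5), -1)) + 103)**2 = ((22 + (24 - 2*5)) + 103)**2 = ((22 + (24 - 10)) + 103)**2 = ((22 + 14) + 103)**2 = (36 + 103)**2 = 139**2 = 19321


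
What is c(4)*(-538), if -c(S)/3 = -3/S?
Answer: -2421/2 ≈ -1210.5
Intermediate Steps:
c(S) = 9/S (c(S) = -(-9)/S = 9/S)
c(4)*(-538) = (9/4)*(-538) = -2421/2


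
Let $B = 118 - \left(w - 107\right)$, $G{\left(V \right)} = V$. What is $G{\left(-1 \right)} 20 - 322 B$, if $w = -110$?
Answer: $-107890$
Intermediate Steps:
$B = 335$ ($B = 118 - \left(-110 - 107\right) = 118 - -217 = 118 + 217 = 335$)
$G{\left(-1 \right)} 20 - 322 B = \left(-1\right) 20 - 107870 = -20 - 107870 = -107890$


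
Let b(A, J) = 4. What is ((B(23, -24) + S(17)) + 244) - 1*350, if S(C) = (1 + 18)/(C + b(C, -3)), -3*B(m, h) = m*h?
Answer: 1657/21 ≈ 78.905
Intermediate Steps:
B(m, h) = -h*m/3 (B(m, h) = -m*h/3 = -h*m/3)
S(C) = 19/(4 + C) (S(C) = (1 + 18)/(C + 4) = 19/(4 + C))
((B(23, -24) + S(17)) + 244) - 1*350 = ((-⅓*(-24)*23 + 19/(4 + 17)) + 244) - 1*350 = ((184 + 19/21) + 244) - 350 = (3883/21 + 244) - 350 = 9007/21 - 350 = 1657/21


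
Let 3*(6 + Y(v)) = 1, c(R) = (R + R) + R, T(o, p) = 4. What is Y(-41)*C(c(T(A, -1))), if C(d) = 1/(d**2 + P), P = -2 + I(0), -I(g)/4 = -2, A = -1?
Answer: -17/450 ≈ -0.037778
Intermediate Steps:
I(g) = 8 (I(g) = -4*(-2) = 8)
c(R) = 3*R (c(R) = 2*R + R = 3*R)
Y(v) = -17/3 (Y(v) = -6 + (1/3)*1 = -6 + 1/3 = -17/3)
P = 6 (P = -2 + 8 = 6)
C(d) = 1/(6 + d**2) (C(d) = 1/(d**2 + 6) = 1/(6 + d**2))
Y(-41)*C(c(T(A, -1))) = -17/(3*(6 + (3*4)**2)) = -17/(3*(6 + 12**2)) = -17/(3*(6 + 144)) = -17/3/150 = -17/3*1/150 = -17/450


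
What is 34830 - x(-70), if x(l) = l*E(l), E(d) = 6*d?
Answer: 5430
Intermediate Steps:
x(l) = 6*l² (x(l) = l*(6*l) = 6*l²)
34830 - x(-70) = 34830 - 6*(-70)² = 34830 - 6*4900 = 34830 - 1*29400 = 34830 - 29400 = 5430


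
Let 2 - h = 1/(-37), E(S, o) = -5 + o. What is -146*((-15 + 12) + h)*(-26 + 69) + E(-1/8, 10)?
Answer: 226193/37 ≈ 6113.3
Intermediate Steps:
h = 75/37 (h = 2 - 1/(-37) = 2 - 1*(-1/37) = 2 + 1/37 = 75/37 ≈ 2.0270)
-146*((-15 + 12) + h)*(-26 + 69) + E(-1/8, 10) = -146*((-15 + 12) + 75/37)*(-26 + 69) + (-5 + 10) = -146*(-3 + 75/37)*43 + 5 = -(-5256)*43/37 + 5 = -146*(-1548/37) + 5 = 226008/37 + 5 = 226193/37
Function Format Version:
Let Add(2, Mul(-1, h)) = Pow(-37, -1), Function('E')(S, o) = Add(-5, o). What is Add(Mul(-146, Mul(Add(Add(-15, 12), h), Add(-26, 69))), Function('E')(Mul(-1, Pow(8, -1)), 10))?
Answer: Rational(226193, 37) ≈ 6113.3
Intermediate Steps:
h = Rational(75, 37) (h = Add(2, Mul(-1, Pow(-37, -1))) = Add(2, Mul(-1, Rational(-1, 37))) = Add(2, Rational(1, 37)) = Rational(75, 37) ≈ 2.0270)
Add(Mul(-146, Mul(Add(Add(-15, 12), h), Add(-26, 69))), Function('E')(Mul(-1, Pow(8, -1)), 10)) = Add(Mul(-146, Mul(Add(Add(-15, 12), Rational(75, 37)), Add(-26, 69))), Add(-5, 10)) = Add(Mul(-146, Mul(Add(-3, Rational(75, 37)), 43)), 5) = Add(Mul(-146, Mul(Rational(-36, 37), 43)), 5) = Add(Mul(-146, Rational(-1548, 37)), 5) = Add(Rational(226008, 37), 5) = Rational(226193, 37)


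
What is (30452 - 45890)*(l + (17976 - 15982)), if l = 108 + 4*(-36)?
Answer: -30227604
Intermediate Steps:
l = -36 (l = 108 - 144 = -36)
(30452 - 45890)*(l + (17976 - 15982)) = (30452 - 45890)*(-36 + (17976 - 15982)) = -15438*(-36 + 1994) = -15438*1958 = -30227604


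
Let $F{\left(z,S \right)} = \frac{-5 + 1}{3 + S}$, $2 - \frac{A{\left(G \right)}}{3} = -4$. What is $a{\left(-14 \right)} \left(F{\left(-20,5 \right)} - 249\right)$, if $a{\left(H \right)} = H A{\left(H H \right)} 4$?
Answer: $251496$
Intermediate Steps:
$A{\left(G \right)} = 18$ ($A{\left(G \right)} = 6 - -12 = 6 + 12 = 18$)
$F{\left(z,S \right)} = - \frac{4}{3 + S}$
$a{\left(H \right)} = 72 H$ ($a{\left(H \right)} = H 18 \cdot 4 = 18 H 4 = 72 H$)
$a{\left(-14 \right)} \left(F{\left(-20,5 \right)} - 249\right) = 72 \left(-14\right) \left(- \frac{4}{3 + 5} - 249\right) = - 1008 \left(- \frac{4}{8} - 249\right) = - 1008 \left(\left(-4\right) \frac{1}{8} - 249\right) = - 1008 \left(- \frac{1}{2} - 249\right) = \left(-1008\right) \left(- \frac{499}{2}\right) = 251496$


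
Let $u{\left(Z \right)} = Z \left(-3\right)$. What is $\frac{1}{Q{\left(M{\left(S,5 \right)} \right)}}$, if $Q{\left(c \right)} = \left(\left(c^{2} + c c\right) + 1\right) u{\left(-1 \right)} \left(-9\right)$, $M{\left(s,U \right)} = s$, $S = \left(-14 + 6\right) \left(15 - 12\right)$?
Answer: $- \frac{1}{31131} \approx -3.2122 \cdot 10^{-5}$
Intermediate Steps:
$u{\left(Z \right)} = - 3 Z$
$S = -24$ ($S = \left(-8\right) 3 = -24$)
$Q{\left(c \right)} = -27 - 54 c^{2}$ ($Q{\left(c \right)} = \left(\left(c^{2} + c c\right) + 1\right) \left(\left(-3\right) \left(-1\right)\right) \left(-9\right) = \left(\left(c^{2} + c^{2}\right) + 1\right) 3 \left(-9\right) = \left(2 c^{2} + 1\right) 3 \left(-9\right) = \left(1 + 2 c^{2}\right) 3 \left(-9\right) = \left(3 + 6 c^{2}\right) \left(-9\right) = -27 - 54 c^{2}$)
$\frac{1}{Q{\left(M{\left(S,5 \right)} \right)}} = \frac{1}{-27 - 54 \left(-24\right)^{2}} = \frac{1}{-27 - 31104} = \frac{1}{-31131} = - \frac{1}{31131}$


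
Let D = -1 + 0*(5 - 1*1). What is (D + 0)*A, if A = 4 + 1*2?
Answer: -6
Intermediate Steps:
A = 6 (A = 4 + 2 = 6)
D = -1 (D = -1 + 0*(5 - 1) = -1 + 0*4 = -1 + 0 = -1)
(D + 0)*A = (-1 + 0)*6 = -1*6 = -6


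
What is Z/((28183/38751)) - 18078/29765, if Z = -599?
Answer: -691410177759/838866995 ≈ -824.22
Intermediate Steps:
Z/((28183/38751)) - 18078/29765 = -599/(28183/38751) - 18078/29765 = -599/(28183*(1/38751)) - 18078*1/29765 = -599/28183/38751 - 18078/29765 = -599*38751/28183 - 18078/29765 = -23211849/28183 - 18078/29765 = -691410177759/838866995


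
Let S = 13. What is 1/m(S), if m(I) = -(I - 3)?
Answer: -⅒ ≈ -0.10000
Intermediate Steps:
m(I) = 3 - I (m(I) = -(-3 + I) = 3 - I)
1/m(S) = 1/(3 - 1*13) = 1/(3 - 13) = 1/(-10) = -⅒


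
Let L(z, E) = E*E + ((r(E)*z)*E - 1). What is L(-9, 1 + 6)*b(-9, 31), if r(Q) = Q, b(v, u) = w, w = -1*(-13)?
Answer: -5109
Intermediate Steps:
w = 13
b(v, u) = 13
L(z, E) = -1 + E² + z*E² (L(z, E) = E*E + ((E*z)*E - 1) = E² + (z*E² - 1) = E² + (-1 + z*E²) = -1 + E² + z*E²)
L(-9, 1 + 6)*b(-9, 31) = (-1 + (1 + 6)² - 9*(1 + 6)²)*13 = (-1 + 7² - 9*7²)*13 = (-1 + 49 - 9*49)*13 = (-1 + 49 - 441)*13 = -393*13 = -5109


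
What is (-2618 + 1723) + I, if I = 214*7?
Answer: 603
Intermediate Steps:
I = 1498
(-2618 + 1723) + I = (-2618 + 1723) + 1498 = -895 + 1498 = 603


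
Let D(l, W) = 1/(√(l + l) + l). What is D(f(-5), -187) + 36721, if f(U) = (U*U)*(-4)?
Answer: 3745541/102 - I*√2/1020 ≈ 36721.0 - 0.0013865*I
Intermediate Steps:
f(U) = -4*U² (f(U) = U²*(-4) = -4*U²)
D(l, W) = 1/(l + √2*√l) (D(l, W) = 1/(√(2*l) + l) = 1/(√2*√l + l) = 1/(l + √2*√l))
D(f(-5), -187) + 36721 = 1/(-4*(-5)² + √2*√(-4*(-5)²)) + 36721 = 1/(-4*25 + √2*√(-4*25)) + 36721 = 1/(-100 + √2*√(-100)) + 36721 = 1/(-100 + √2*(10*I)) + 36721 = 1/(-100 + 10*I*√2) + 36721 = 36721 + 1/(-100 + 10*I*√2)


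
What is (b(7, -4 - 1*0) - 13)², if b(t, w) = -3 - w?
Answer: 144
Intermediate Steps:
(b(7, -4 - 1*0) - 13)² = ((-3 - (-4 - 1*0)) - 13)² = ((-3 - (-4 + 0)) - 13)² = ((-3 - 1*(-4)) - 13)² = ((-3 + 4) - 13)² = (1 - 13)² = (-12)² = 144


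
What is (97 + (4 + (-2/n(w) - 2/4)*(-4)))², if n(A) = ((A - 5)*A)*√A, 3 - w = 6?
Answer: (927 - I*√3)²/81 ≈ 10609.0 - 39.645*I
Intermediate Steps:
w = -3 (w = 3 - 1*6 = 3 - 6 = -3)
n(A) = A^(3/2)*(-5 + A) (n(A) = ((-5 + A)*A)*√A = (A*(-5 + A))*√A = A^(3/2)*(-5 + A))
(97 + (4 + (-2/n(w) - 2/4)*(-4)))² = (97 + (4 + (-2*I*√3/(9*(-5 - 3)) - 2/4)*(-4)))² = (97 + (4 + (-2*(-I*√3/72) - 2*¼)*(-4)))² = (97 + (4 + (-2*(-I*√3/72) - ½)*(-4)))² = (97 + (4 + (-(-1)*I*√3/36 - ½)*(-4)))² = (97 + (4 + (I*√3/36 - ½)*(-4)))² = (97 + (4 + (-½ + I*√3/36)*(-4)))² = (97 + (4 + (2 - I*√3/9)))² = (97 + (6 - I*√3/9))² = (103 - I*√3/9)²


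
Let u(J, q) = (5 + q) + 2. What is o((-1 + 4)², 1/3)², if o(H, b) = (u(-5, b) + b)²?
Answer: 279841/81 ≈ 3454.8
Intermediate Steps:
u(J, q) = 7 + q
o(H, b) = (7 + 2*b)² (o(H, b) = ((7 + b) + b)² = (7 + 2*b)²)
o((-1 + 4)², 1/3)² = ((7 + 2/3)²)² = ((7 + 2*(⅓))²)² = ((7 + ⅔)²)² = ((23/3)²)² = (529/9)² = 279841/81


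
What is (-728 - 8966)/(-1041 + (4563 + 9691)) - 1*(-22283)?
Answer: 294415585/13213 ≈ 22282.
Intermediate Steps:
(-728 - 8966)/(-1041 + (4563 + 9691)) - 1*(-22283) = -9694/(-1041 + 14254) + 22283 = -9694/13213 + 22283 = 294415585/13213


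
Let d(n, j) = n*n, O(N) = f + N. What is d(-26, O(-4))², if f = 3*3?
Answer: 456976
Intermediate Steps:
f = 9
O(N) = 9 + N
d(n, j) = n²
d(-26, O(-4))² = ((-26)²)² = 676² = 456976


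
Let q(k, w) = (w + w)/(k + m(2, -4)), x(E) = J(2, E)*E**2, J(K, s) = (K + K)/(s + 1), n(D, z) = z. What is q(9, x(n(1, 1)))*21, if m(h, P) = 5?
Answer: 6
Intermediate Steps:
J(K, s) = 2*K/(1 + s) (J(K, s) = (2*K)/(1 + s) = 2*K/(1 + s))
x(E) = 4*E**2/(1 + E) (x(E) = (2*2/(1 + E))*E**2 = (4/(1 + E))*E**2 = 4*E**2/(1 + E))
q(k, w) = 2*w/(5 + k) (q(k, w) = (w + w)/(k + 5) = (2*w)/(5 + k) = 2*w/(5 + k))
q(9, x(n(1, 1)))*21 = (2*(4*1**2/(1 + 1))/(5 + 9))*21 = (2*(4*1/2)/14)*21 = (2*(4*1*(1/2))*(1/14))*21 = (2*2*(1/14))*21 = (2/7)*21 = 6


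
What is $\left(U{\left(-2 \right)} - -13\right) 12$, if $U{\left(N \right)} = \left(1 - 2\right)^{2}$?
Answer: $168$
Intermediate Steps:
$U{\left(N \right)} = 1$ ($U{\left(N \right)} = \left(-1\right)^{2} = 1$)
$\left(U{\left(-2 \right)} - -13\right) 12 = \left(1 - -13\right) 12 = \left(1 + 13\right) 12 = 14 \cdot 12 = 168$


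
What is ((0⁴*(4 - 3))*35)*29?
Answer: 0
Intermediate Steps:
((0⁴*(4 - 3))*35)*29 = ((0*1)*35)*29 = (0*35)*29 = 0*29 = 0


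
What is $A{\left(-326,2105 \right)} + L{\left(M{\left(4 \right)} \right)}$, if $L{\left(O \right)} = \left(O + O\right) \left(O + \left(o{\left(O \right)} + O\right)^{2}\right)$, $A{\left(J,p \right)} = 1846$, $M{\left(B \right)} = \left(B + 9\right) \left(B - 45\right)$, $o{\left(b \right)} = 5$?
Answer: $-296613720$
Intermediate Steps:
$M{\left(B \right)} = \left(-45 + B\right) \left(9 + B\right)$ ($M{\left(B \right)} = \left(9 + B\right) \left(-45 + B\right) = \left(-45 + B\right) \left(9 + B\right)$)
$L{\left(O \right)} = 2 O \left(O + \left(5 + O\right)^{2}\right)$ ($L{\left(O \right)} = \left(O + O\right) \left(O + \left(5 + O\right)^{2}\right) = 2 O \left(O + \left(5 + O\right)^{2}\right)$)
$A{\left(-326,2105 \right)} + L{\left(M{\left(4 \right)} \right)} = 1846 + 2 \left(-405 + 4^{2} - 144\right) \left(\left(-405 + 4^{2} - 144\right) + \left(5 - \left(549 - 16\right)\right)^{2}\right) = 1846 + 2 \left(-405 + 16 - 144\right) \left(\left(-405 + 16 - 144\right) + \left(5 - 533\right)^{2}\right) = 1846 + 2 \left(-533\right) \left(-533 + \left(5 - 533\right)^{2}\right) = 1846 + 2 \left(-533\right) \left(-533 + \left(-528\right)^{2}\right) = 1846 + 2 \left(-533\right) \left(-533 + 278784\right) = 1846 + 2 \left(-533\right) 278251 = 1846 - 296615566 = -296613720$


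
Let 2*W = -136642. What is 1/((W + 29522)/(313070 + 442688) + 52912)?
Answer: 755758/39988628497 ≈ 1.8899e-5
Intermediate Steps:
W = -68321 (W = (½)*(-136642) = -68321)
1/((W + 29522)/(313070 + 442688) + 52912) = 1/((-68321 + 29522)/(313070 + 442688) + 52912) = 1/(-38799/755758 + 52912) = 1/(39988628497/755758) = 755758/39988628497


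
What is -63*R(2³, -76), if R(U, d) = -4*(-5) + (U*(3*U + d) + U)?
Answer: 24444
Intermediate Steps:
R(U, d) = 20 + U + U*(d + 3*U) (R(U, d) = 20 + (U*(d + 3*U) + U) = 20 + (U + U*(d + 3*U)) = 20 + U + U*(d + 3*U))
-63*R(2³, -76) = -63*(20 + 2³ + 3*(2³)² + 2³*(-76)) = -63*(20 + 8 + 3*8² + 8*(-76)) = -63*(20 + 8 + 3*64 - 608) = -63*(20 + 8 + 192 - 608) = -63*(-388) = 24444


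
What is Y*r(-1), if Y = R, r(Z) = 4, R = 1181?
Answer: 4724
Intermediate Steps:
Y = 1181
Y*r(-1) = 1181*4 = 4724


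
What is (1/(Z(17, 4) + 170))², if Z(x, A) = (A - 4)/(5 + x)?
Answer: 1/28900 ≈ 3.4602e-5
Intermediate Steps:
Z(x, A) = (-4 + A)/(5 + x)
(1/(Z(17, 4) + 170))² = (1/((-4 + 4)/(5 + 17) + 170))² = (1/(0/22 + 170))² = (1/((1/22)*0 + 170))² = (1/(0 + 170))² = (1/170)² = 1/28900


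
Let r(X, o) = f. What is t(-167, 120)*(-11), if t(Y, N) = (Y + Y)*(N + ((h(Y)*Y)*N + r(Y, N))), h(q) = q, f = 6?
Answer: 12296165244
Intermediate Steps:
r(X, o) = 6
t(Y, N) = 2*Y*(6 + N + N*Y²) (t(Y, N) = (Y + Y)*(N + ((Y*Y)*N + 6)) = (2*Y)*(N + (Y²*N + 6)) = (2*Y)*(N + (N*Y² + 6)) = (2*Y)*(N + (6 + N*Y²)) = (2*Y)*(6 + N + N*Y²) = 2*Y*(6 + N + N*Y²))
t(-167, 120)*(-11) = (2*(-167)*(6 + 120 + 120*(-167)²))*(-11) = (2*(-167)*(6 + 120 + 120*27889))*(-11) = (2*(-167)*(6 + 120 + 3346680))*(-11) = (2*(-167)*3346806)*(-11) = -1117833204*(-11) = 12296165244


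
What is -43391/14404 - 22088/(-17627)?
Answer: -446697605/253899308 ≈ -1.7593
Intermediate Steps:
-43391/14404 - 22088/(-17627) = -43391*1/14404 - 22088*(-1/17627) = -43391/14404 + 22088/17627 = -446697605/253899308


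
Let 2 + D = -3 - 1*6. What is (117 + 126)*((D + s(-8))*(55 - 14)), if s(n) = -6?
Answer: -169371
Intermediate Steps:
D = -11 (D = -2 + (-3 - 1*6) = -2 + (-3 - 6) = -2 - 9 = -11)
(117 + 126)*((D + s(-8))*(55 - 14)) = (117 + 126)*((-11 - 6)*(55 - 14)) = 243*(-17*41) = 243*(-697) = -169371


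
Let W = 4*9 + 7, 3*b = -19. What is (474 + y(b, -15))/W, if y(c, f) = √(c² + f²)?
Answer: 474/43 + √2386/129 ≈ 11.402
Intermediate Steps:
b = -19/3 (b = (⅓)*(-19) = -19/3 ≈ -6.3333)
W = 43 (W = 36 + 7 = 43)
(474 + y(b, -15))/W = (474 + √((-19/3)² + (-15)²))/43 = (474 + √(361/9 + 225))*(1/43) = (474 + √(2386/9))*(1/43) = (474 + √2386/3)*(1/43) = 474/43 + √2386/129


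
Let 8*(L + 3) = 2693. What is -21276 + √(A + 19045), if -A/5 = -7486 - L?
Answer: -21276 + √930290/4 ≈ -21035.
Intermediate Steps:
L = 2669/8 (L = -3 + (⅛)*2693 = -3 + 2693/8 = 2669/8 ≈ 333.63)
A = 312785/8 (A = -5*(-7486 - 1*2669/8) = -5*(-7486 - 2669/8) = -5*(-62557/8) = 312785/8 ≈ 39098.)
-21276 + √(A + 19045) = -21276 + √(312785/8 + 19045) = -21276 + √(465145/8) = -21276 + √930290/4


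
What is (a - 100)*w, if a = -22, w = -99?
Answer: 12078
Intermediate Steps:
(a - 100)*w = (-22 - 100)*(-99) = -122*(-99) = 12078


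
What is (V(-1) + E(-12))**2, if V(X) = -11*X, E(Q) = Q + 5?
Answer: 16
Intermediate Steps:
E(Q) = 5 + Q
(V(-1) + E(-12))**2 = (-11*(-1) + (5 - 12))**2 = (11 - 7)**2 = 4**2 = 16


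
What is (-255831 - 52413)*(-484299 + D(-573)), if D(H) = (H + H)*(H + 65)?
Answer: -30167532036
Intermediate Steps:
D(H) = 2*H*(65 + H) (D(H) = (2*H)*(65 + H) = 2*H*(65 + H))
(-255831 - 52413)*(-484299 + D(-573)) = (-255831 - 52413)*(-484299 + 2*(-573)*(65 - 573)) = -308244*(-484299 + 2*(-573)*(-508)) = -308244*(-484299 + 582168) = -308244*97869 = -30167532036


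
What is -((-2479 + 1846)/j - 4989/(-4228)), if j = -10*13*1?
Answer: -1662447/274820 ≈ -6.0492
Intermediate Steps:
j = -130 (j = -130*1 = -130)
-((-2479 + 1846)/j - 4989/(-4228)) = -((-2479 + 1846)/(-130) - 4989/(-4228)) = -(-633*(-1/130) - 4989*(-1/4228)) = -(633/130 + 4989/4228) = -1*1662447/274820 = -1662447/274820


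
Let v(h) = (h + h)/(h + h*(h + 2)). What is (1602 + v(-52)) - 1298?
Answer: 14894/49 ≈ 303.96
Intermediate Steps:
v(h) = 2*h/(h + h*(2 + h)) (v(h) = (2*h)/(h + h*(2 + h)) = 2*h/(h + h*(2 + h)))
(1602 + v(-52)) - 1298 = (1602 + 2/(3 - 52)) - 1298 = (1602 + 2/(-49)) - 1298 = (1602 + 2*(-1/49)) - 1298 = (1602 - 2/49) - 1298 = 78496/49 - 1298 = 14894/49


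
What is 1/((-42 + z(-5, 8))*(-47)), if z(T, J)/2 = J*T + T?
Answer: 1/6204 ≈ 0.00016119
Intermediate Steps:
z(T, J) = 2*T + 2*J*T (z(T, J) = 2*(J*T + T) = 2*(T + J*T) = 2*T + 2*J*T)
1/((-42 + z(-5, 8))*(-47)) = 1/((-42 + 2*(-5)*(1 + 8))*(-47)) = 1/((-42 + 2*(-5)*9)*(-47)) = 1/((-42 - 90)*(-47)) = 1/(-132*(-47)) = 1/6204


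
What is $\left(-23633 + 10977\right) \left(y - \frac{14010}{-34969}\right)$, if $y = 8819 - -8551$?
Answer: $- \frac{7687577634240}{34969} \approx -2.1984 \cdot 10^{8}$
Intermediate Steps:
$y = 17370$ ($y = 8819 + 8551 = 17370$)
$\left(-23633 + 10977\right) \left(y - \frac{14010}{-34969}\right) = \left(-23633 + 10977\right) \left(17370 - \frac{14010}{-34969}\right) = - 12656 \left(17370 - - \frac{14010}{34969}\right) = - 12656 \left(17370 + \frac{14010}{34969}\right) = \left(-12656\right) \frac{607425540}{34969} = - \frac{7687577634240}{34969}$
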